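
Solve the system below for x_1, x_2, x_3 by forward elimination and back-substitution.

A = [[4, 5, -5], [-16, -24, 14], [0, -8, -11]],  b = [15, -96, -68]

Forward elimination on [A|b]:
R2 <- R2 - (-4)*R1:  [   0   -4   -6  -36 ]
R3 <- R3 - (2)*R2:  [ 0  0  1  4 ]
Row echelon form:
[ 4   5  -5  |   15 ]
[ 0  -4  -6  |  -36 ]
[ 0   0   1  |    4 ]
Back-substitution:
x_3 = (4) / 1 = 4
x_2 = (-36 - (-6)*(4)) / -4 = 3
x_1 = (15 - (5)*(3) - (-5)*(4)) / 4 = 5

(5, 3, 4)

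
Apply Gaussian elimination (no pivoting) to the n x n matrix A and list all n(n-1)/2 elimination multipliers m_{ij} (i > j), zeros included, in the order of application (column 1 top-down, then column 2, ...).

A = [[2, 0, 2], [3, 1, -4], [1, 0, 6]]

multipliers: 3/2, 1/2, 0

Forward elimination:
R2 <- R2 - (3/2)*R1:  [  0   1  -7 ]
R3 <- R3 - (1/2)*R1:  [ 0  0  5 ]
R3: entry in column 2 is already 0 -> m_{32} = 0 (no row operation needed)
Multipliers (in order of application): m_{21} = 3/2, m_{31} = 1/2, m_{32} = 0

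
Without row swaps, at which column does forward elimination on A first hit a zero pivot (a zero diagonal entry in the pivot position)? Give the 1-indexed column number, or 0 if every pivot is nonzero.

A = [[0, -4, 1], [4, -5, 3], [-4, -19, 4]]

first zero-pivot column = 1

Naive forward elimination:
Pivot entry (1,1) is zero but row 2 has 4 in column 1 -> naive elimination stops; a row interchange (e.g. R1 <-> R2) would be required here.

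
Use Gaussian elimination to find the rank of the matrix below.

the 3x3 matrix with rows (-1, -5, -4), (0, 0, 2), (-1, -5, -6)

rank(A) = 2

Row reduction:
R3 <- R3 - (1)*R1:  [  0   0  -2 ]
R3 <- R3 - (-1)*R2:  [ 0  0  0 ]
Row echelon form:
[ -1  -5  -4 ]
[  0   0   2 ]
[  0   0   0 ]
Nonzero rows / pivot columns: 2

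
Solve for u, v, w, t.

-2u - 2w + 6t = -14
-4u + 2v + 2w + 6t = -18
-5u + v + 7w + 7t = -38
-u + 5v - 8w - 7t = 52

(3, 5, -2, -2)

Forward elimination on [A|b]:
R2 <- R2 - (2)*R1:  [  0   2   6  -6  10 ]
R3 <- R3 - (5/2)*R1:  [  0   1  12  -8  -3 ]
R4 <- R4 - (1/2)*R1:  [   0    5   -7  -10   59 ]
R3 <- R3 - (1/2)*R2:  [  0   0   9  -5  -8 ]
R4 <- R4 - (5/2)*R2:  [   0    0  -22    5   34 ]
R4 <- R4 - (-22/9)*R3:  [     0      0      0  -65/9  130/9 ]
Row echelon form:
[ -2  0  -2      6  |    -14 ]
[  0  2   6     -6  |     10 ]
[  0  0   9     -5  |     -8 ]
[  0  0   0  -65/9  |  130/9 ]
Back-substitution:
t = (130/9) / (-65/9) = -2
w = (-8 - (-5)*(-2)) / 9 = -2
v = (10 - (6)*(-2) - (-6)*(-2)) / 2 = 5
u = (-14 - (-2)*(-2) - (6)*(-2)) / -2 = 3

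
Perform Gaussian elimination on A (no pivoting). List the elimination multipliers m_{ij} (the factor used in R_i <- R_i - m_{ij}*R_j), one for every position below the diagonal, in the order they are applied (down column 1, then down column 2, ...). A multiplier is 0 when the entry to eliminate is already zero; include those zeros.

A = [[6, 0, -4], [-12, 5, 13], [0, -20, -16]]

Forward elimination:
R2 <- R2 - (-2)*R1:  [ 0  5  5 ]
R3: entry in column 1 is already 0 -> m_{31} = 0 (no row operation needed)
R3 <- R3 - (-4)*R2:  [ 0  0  4 ]
Multipliers (in order of application): m_{21} = -2, m_{31} = 0, m_{32} = -4

multipliers: -2, 0, -4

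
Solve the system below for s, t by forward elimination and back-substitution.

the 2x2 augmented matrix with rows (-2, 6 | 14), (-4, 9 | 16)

(5, 4)

Forward elimination on [A|b]:
R2 <- R2 - (2)*R1:  [   0   -3  -12 ]
Row echelon form:
[ -2   6  |   14 ]
[  0  -3  |  -12 ]
Back-substitution:
t = (-12) / -3 = 4
s = (14 - (6)*(4)) / -2 = 5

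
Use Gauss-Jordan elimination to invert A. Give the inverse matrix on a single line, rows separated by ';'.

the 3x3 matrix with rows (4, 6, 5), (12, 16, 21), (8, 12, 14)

Gauss-Jordan on [A | I]:
R1 <- (1/4)*R1:  [   1  3/2  5/4  |  1/4    0    0 ]
R2 <- R2 - (12)*R1:  [  0  -2   6  |  -3   1   0 ]
R3 <- R3 - (8)*R1:  [  0   0   4  |  -2   0   1 ]
R2 <- (1/-2)*R2:  [    0     1    -3  |   3/2  -1/2     0 ]
R1 <- R1 - (3/2)*R2:  [    1     0  23/4  |    -2   3/4     0 ]
R3 <- (1/4)*R3:  [    0     0     1  |  -1/2     0   1/4 ]
R1 <- R1 - (23/4)*R3:  [      1       0       0  |     7/8     3/4  -23/16 ]
R2 <- R2 - (-3)*R3:  [    0     1     0  |     0  -1/2   3/4 ]
Right block of [I | A^{-1}] is the inverse:
[  7/8   3/4  -23/16 ]
[    0  -1/2     3/4 ]
[ -1/2     0     1/4 ]

inverse = [7/8 3/4 -23/16; 0 -1/2 3/4; -1/2 0 1/4]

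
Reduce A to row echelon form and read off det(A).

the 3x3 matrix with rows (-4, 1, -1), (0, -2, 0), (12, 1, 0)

Forward elimination:
R3 <- R3 - (-3)*R1:  [  0   4  -3 ]
R3 <- R3 - (-2)*R2:  [  0   0  -3 ]
Upper-triangular form:
[ -4   1  -1 ]
[  0  -2   0 ]
[  0   0  -3 ]
det(A) = (-1)^0 * (-4) * (-2) * (-3) = -24  (0 row swaps -> sign +1)

det(A) = -24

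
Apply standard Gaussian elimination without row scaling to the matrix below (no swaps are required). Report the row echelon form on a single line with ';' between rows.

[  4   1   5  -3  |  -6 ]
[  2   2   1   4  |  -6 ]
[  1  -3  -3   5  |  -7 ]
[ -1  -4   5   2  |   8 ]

REF = [4 1 5 -3 -6; 0 3/2 -3/2 11/2 -3; 0 0 -15/2 53/3 -12; 0 0 0 188/9 -5]

Forward elimination:
R2 <- R2 - (1/2)*R1:  [    0   3/2  -3/2  11/2    -3 ]
R3 <- R3 - (1/4)*R1:  [     0  -13/4  -17/4   23/4  -11/2 ]
R4 <- R4 - (-1/4)*R1:  [     0  -15/4   25/4    5/4   13/2 ]
R3 <- R3 - (-13/6)*R2:  [     0      0  -15/2   53/3    -12 ]
R4 <- R4 - (-5/2)*R2:  [   0    0  5/2   15   -1 ]
R4 <- R4 - (-1/3)*R3:  [     0      0      0  188/9     -5 ]
Row echelon form:
[ 4    1      5     -3  |   -6 ]
[ 0  3/2   -3/2   11/2  |   -3 ]
[ 0    0  -15/2   53/3  |  -12 ]
[ 0    0      0  188/9  |   -5 ]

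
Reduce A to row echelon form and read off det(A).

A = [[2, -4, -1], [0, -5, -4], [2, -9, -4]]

det(A) = -10

Forward elimination:
R3 <- R3 - (1)*R1:  [  0  -5  -3 ]
R3 <- R3 - (1)*R2:  [ 0  0  1 ]
Upper-triangular form:
[ 2  -4  -1 ]
[ 0  -5  -4 ]
[ 0   0   1 ]
det(A) = (-1)^0 * (2) * (-5) * (1) = -10  (0 row swaps -> sign +1)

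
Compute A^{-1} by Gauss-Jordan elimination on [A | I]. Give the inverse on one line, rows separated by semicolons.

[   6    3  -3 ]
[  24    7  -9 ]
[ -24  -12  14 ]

Gauss-Jordan on [A | I]:
R1 <- (1/6)*R1:  [    1   1/2  -1/2  |   1/6     0     0 ]
R2 <- R2 - (24)*R1:  [  0  -5   3  |  -4   1   0 ]
R3 <- R3 - (-24)*R1:  [ 0  0  2  |  4  0  1 ]
R2 <- (1/-5)*R2:  [    0     1  -3/5  |   4/5  -1/5     0 ]
R1 <- R1 - (1/2)*R2:  [     1      0   -1/5  |  -7/30   1/10      0 ]
R3 <- (1/2)*R3:  [   0    0    1  |    2    0  1/2 ]
R1 <- R1 - (-1/5)*R3:  [    1     0     0  |   1/6  1/10  1/10 ]
R2 <- R2 - (-3/5)*R3:  [    0     1     0  |     2  -1/5  3/10 ]
Right block of [I | A^{-1}] is the inverse:
[ 1/6  1/10  1/10 ]
[   2  -1/5  3/10 ]
[   2     0   1/2 ]

inverse = [1/6 1/10 1/10; 2 -1/5 3/10; 2 0 1/2]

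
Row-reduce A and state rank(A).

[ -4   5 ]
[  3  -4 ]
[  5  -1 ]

rank(A) = 2

Row reduction:
R2 <- R2 - (-3/4)*R1:  [    0  -1/4 ]
R3 <- R3 - (-5/4)*R1:  [    0  21/4 ]
R3 <- R3 - (-21)*R2:  [ 0  0 ]
Row echelon form:
[ -4     5 ]
[  0  -1/4 ]
[  0     0 ]
Nonzero rows / pivot columns: 2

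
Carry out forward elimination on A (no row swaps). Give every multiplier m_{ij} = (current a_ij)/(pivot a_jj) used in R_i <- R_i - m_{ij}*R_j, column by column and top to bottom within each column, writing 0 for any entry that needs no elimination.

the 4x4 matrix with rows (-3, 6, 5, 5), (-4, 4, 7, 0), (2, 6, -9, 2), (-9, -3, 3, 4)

Forward elimination:
R2 <- R2 - (4/3)*R1:  [     0     -4    1/3  -20/3 ]
R3 <- R3 - (-2/3)*R1:  [     0     10  -17/3   16/3 ]
R4 <- R4 - (3)*R1:  [   0  -21  -12  -11 ]
R3 <- R3 - (-5/2)*R2:  [     0      0  -29/6  -34/3 ]
R4 <- R4 - (21/4)*R2:  [     0      0  -55/4     24 ]
R4 <- R4 - (165/58)*R3:  [       0        0        0  1631/29 ]
Multipliers (in order of application): m_{21} = 4/3, m_{31} = -2/3, m_{41} = 3, m_{32} = -5/2, m_{42} = 21/4, m_{43} = 165/58

multipliers: 4/3, -2/3, 3, -5/2, 21/4, 165/58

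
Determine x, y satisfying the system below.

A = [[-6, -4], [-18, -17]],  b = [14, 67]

Forward elimination on [A|b]:
R2 <- R2 - (3)*R1:  [  0  -5  25 ]
Row echelon form:
[ -6  -4  |  14 ]
[  0  -5  |  25 ]
Back-substitution:
y = (25) / -5 = -5
x = (14 - (-4)*(-5)) / -6 = 1

(1, -5)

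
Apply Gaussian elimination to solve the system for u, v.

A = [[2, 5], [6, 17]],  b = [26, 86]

(3, 4)

Forward elimination on [A|b]:
R2 <- R2 - (3)*R1:  [ 0  2  8 ]
Row echelon form:
[ 2  5  |  26 ]
[ 0  2  |   8 ]
Back-substitution:
v = (8) / 2 = 4
u = (26 - (5)*(4)) / 2 = 3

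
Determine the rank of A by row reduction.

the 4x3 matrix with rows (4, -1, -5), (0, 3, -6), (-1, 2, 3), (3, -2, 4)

rank(A) = 3

Row reduction:
R3 <- R3 - (-1/4)*R1:  [   0  7/4  7/4 ]
R4 <- R4 - (3/4)*R1:  [    0  -5/4  31/4 ]
R3 <- R3 - (7/12)*R2:  [    0     0  21/4 ]
R4 <- R4 - (-5/12)*R2:  [    0     0  21/4 ]
R4 <- R4 - (1)*R3:  [ 0  0  0 ]
Row echelon form:
[ 4  -1    -5 ]
[ 0   3    -6 ]
[ 0   0  21/4 ]
[ 0   0     0 ]
Nonzero rows / pivot columns: 3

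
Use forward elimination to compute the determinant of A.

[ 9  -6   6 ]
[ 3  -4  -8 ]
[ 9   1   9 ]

Forward elimination:
R2 <- R2 - (1/3)*R1:  [   0   -2  -10 ]
R3 <- R3 - (1)*R1:  [ 0  7  3 ]
R3 <- R3 - (-7/2)*R2:  [   0    0  -32 ]
Upper-triangular form:
[ 9  -6    6 ]
[ 0  -2  -10 ]
[ 0   0  -32 ]
det(A) = (-1)^0 * (9) * (-2) * (-32) = 576  (0 row swaps -> sign +1)

det(A) = 576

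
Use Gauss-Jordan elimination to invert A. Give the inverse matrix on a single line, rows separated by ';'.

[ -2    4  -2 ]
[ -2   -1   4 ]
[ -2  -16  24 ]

inverse = [2 -16/5 7/10; 2 -13/5 3/5; 3/2 -2 1/2]

Gauss-Jordan on [A | I]:
R1 <- (1/-2)*R1:  [    1    -2     1  |  -1/2     0     0 ]
R2 <- R2 - (-2)*R1:  [  0  -5   6  |  -1   1   0 ]
R3 <- R3 - (-2)*R1:  [   0  -20   26  |   -1    0    1 ]
R2 <- (1/-5)*R2:  [    0     1  -6/5  |   1/5  -1/5     0 ]
R1 <- R1 - (-2)*R2:  [     1      0   -7/5  |  -1/10   -2/5      0 ]
R3 <- R3 - (-20)*R2:  [  0   0   2  |   3  -4   1 ]
R3 <- (1/2)*R3:  [   0    0    1  |  3/2   -2  1/2 ]
R1 <- R1 - (-7/5)*R3:  [     1      0      0  |      2  -16/5   7/10 ]
R2 <- R2 - (-6/5)*R3:  [     0      1      0  |      2  -13/5    3/5 ]
Right block of [I | A^{-1}] is the inverse:
[   2  -16/5  7/10 ]
[   2  -13/5   3/5 ]
[ 3/2     -2   1/2 ]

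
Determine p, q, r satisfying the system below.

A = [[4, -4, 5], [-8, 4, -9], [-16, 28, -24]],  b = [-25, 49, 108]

(-1, -1, -5)

Forward elimination on [A|b]:
R2 <- R2 - (-2)*R1:  [  0  -4   1  -1 ]
R3 <- R3 - (-4)*R1:  [  0  12  -4   8 ]
R3 <- R3 - (-3)*R2:  [  0   0  -1   5 ]
Row echelon form:
[ 4  -4   5  |  -25 ]
[ 0  -4   1  |   -1 ]
[ 0   0  -1  |    5 ]
Back-substitution:
r = (5) / -1 = -5
q = (-1 - (1)*(-5)) / -4 = -1
p = (-25 - (-4)*(-1) - (5)*(-5)) / 4 = -1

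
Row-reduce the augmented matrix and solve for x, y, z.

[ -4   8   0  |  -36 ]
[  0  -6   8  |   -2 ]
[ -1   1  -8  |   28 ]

Forward elimination on [A|b]:
R3 <- R3 - (1/4)*R1:  [  0  -1  -8  37 ]
R3 <- R3 - (1/6)*R2:  [     0      0  -28/3  112/3 ]
Row echelon form:
[ -4   8      0  |    -36 ]
[  0  -6      8  |     -2 ]
[  0   0  -28/3  |  112/3 ]
Back-substitution:
z = (112/3) / (-28/3) = -4
y = (-2 - (8)*(-4)) / -6 = -5
x = (-36 - (8)*(-5)) / -4 = -1

(-1, -5, -4)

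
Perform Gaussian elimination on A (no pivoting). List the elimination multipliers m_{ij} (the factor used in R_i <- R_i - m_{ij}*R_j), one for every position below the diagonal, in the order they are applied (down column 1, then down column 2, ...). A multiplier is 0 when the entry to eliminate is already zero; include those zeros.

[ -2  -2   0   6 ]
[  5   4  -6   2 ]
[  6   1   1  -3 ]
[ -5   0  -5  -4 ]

multipliers: -5/2, -3, 5/2, 5, -5, -35/31

Forward elimination:
R2 <- R2 - (-5/2)*R1:  [  0  -1  -6  17 ]
R3 <- R3 - (-3)*R1:  [  0  -5   1  15 ]
R4 <- R4 - (5/2)*R1:  [   0    5   -5  -19 ]
R3 <- R3 - (5)*R2:  [   0    0   31  -70 ]
R4 <- R4 - (-5)*R2:  [   0    0  -35   66 ]
R4 <- R4 - (-35/31)*R3:  [       0        0        0  -404/31 ]
Multipliers (in order of application): m_{21} = -5/2, m_{31} = -3, m_{41} = 5/2, m_{32} = 5, m_{42} = -5, m_{43} = -35/31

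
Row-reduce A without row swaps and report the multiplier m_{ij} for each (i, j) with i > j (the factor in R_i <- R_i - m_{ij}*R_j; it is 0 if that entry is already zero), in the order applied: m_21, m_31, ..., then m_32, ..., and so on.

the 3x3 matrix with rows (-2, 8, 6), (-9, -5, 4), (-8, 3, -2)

multipliers: 9/2, 4, 29/41

Forward elimination:
R2 <- R2 - (9/2)*R1:  [   0  -41  -23 ]
R3 <- R3 - (4)*R1:  [   0  -29  -26 ]
R3 <- R3 - (29/41)*R2:  [       0        0  -399/41 ]
Multipliers (in order of application): m_{21} = 9/2, m_{31} = 4, m_{32} = 29/41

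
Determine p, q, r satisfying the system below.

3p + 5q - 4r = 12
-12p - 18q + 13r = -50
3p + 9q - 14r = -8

(1, 5, 4)

Forward elimination on [A|b]:
R2 <- R2 - (-4)*R1:  [  0   2  -3  -2 ]
R3 <- R3 - (1)*R1:  [   0    4  -10  -20 ]
R3 <- R3 - (2)*R2:  [   0    0   -4  -16 ]
Row echelon form:
[ 3  5  -4  |   12 ]
[ 0  2  -3  |   -2 ]
[ 0  0  -4  |  -16 ]
Back-substitution:
r = (-16) / -4 = 4
q = (-2 - (-3)*(4)) / 2 = 5
p = (12 - (5)*(5) - (-4)*(4)) / 3 = 1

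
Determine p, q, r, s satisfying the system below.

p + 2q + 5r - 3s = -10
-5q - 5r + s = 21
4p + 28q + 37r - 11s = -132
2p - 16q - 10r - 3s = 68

(0, -1, -4, -4)

Forward elimination on [A|b]:
R3 <- R3 - (4)*R1:  [   0   20   17    1  -92 ]
R4 <- R4 - (2)*R1:  [   0  -20  -20    3   88 ]
R3 <- R3 - (-4)*R2:  [  0   0  -3   5  -8 ]
R4 <- R4 - (4)*R2:  [  0   0   0  -1   4 ]
Row echelon form:
[ 1   2   5  -3  |  -10 ]
[ 0  -5  -5   1  |   21 ]
[ 0   0  -3   5  |   -8 ]
[ 0   0   0  -1  |    4 ]
Back-substitution:
s = (4) / -1 = -4
r = (-8 - (5)*(-4)) / -3 = -4
q = (21 - (-5)*(-4) - (1)*(-4)) / -5 = -1
p = (-10 - (2)*(-1) - (5)*(-4) - (-3)*(-4)) / 1 = 0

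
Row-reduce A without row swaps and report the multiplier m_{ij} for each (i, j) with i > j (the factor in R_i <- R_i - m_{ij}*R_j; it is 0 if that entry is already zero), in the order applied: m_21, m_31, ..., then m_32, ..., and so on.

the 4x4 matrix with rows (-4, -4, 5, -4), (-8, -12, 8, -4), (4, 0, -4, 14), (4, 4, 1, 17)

multipliers: 2, -1, -1, 1, 0, 2

Forward elimination:
R2 <- R2 - (2)*R1:  [  0  -4  -2   4 ]
R3 <- R3 - (-1)*R1:  [  0  -4   1  10 ]
R4 <- R4 - (-1)*R1:  [  0   0   6  13 ]
R3 <- R3 - (1)*R2:  [ 0  0  3  6 ]
R4: entry in column 2 is already 0 -> m_{42} = 0 (no row operation needed)
R4 <- R4 - (2)*R3:  [ 0  0  0  1 ]
Multipliers (in order of application): m_{21} = 2, m_{31} = -1, m_{41} = -1, m_{32} = 1, m_{42} = 0, m_{43} = 2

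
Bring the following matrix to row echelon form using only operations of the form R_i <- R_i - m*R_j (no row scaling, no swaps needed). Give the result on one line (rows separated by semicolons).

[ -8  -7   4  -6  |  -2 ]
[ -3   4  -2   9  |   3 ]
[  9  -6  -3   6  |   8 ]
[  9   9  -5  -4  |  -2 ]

Forward elimination:
R2 <- R2 - (3/8)*R1:  [    0  53/8  -7/2  45/4  15/4 ]
R3 <- R3 - (-9/8)*R1:  [      0  -111/8     3/2    -3/4    23/4 ]
R4 <- R4 - (-9/8)*R1:  [     0    9/8   -1/2  -43/4  -17/4 ]
R3 <- R3 - (-111/53)*R2:  [       0        0  -309/53  1209/53   721/53 ]
R4 <- R4 - (9/53)*R2:  [       0        0     5/53  -671/53  -259/53 ]
R4 <- R4 - (-5/309)*R3:  [         0          0          0  -1266/103      -14/3 ]
Row echelon form:
[ -8    -7        4         -6  |      -2 ]
[  0  53/8     -7/2       45/4  |    15/4 ]
[  0     0  -309/53    1209/53  |  721/53 ]
[  0     0        0  -1266/103  |   -14/3 ]

REF = [-8 -7 4 -6 -2; 0 53/8 -7/2 45/4 15/4; 0 0 -309/53 1209/53 721/53; 0 0 0 -1266/103 -14/3]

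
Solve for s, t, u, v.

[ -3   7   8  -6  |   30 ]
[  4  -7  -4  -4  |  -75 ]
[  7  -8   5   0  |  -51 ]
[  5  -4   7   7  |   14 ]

(-3, 5, 2, 5)

Forward elimination on [A|b]:
R2 <- R2 - (-4/3)*R1:  [    0   7/3  20/3   -12   -35 ]
R3 <- R3 - (-7/3)*R1:  [    0  25/3  71/3   -14    19 ]
R4 <- R4 - (-5/3)*R1:  [    0  23/3  61/3    -3    64 ]
R3 <- R3 - (25/7)*R2:  [     0      0   -1/7  202/7    144 ]
R4 <- R4 - (23/7)*R2:  [     0      0  -11/7  255/7    179 ]
R4 <- R4 - (11)*R3:  [     0      0      0   -281  -1405 ]
Row echelon form:
[ -3    7     8     -6  |     30 ]
[  0  7/3  20/3    -12  |    -35 ]
[  0    0  -1/7  202/7  |    144 ]
[  0    0     0   -281  |  -1405 ]
Back-substitution:
v = (-1405) / -281 = 5
u = (144 - (202/7)*(5)) / (-1/7) = 2
t = (-35 - (20/3)*(2) - (-12)*(5)) / (7/3) = 5
s = (30 - (7)*(5) - (8)*(2) - (-6)*(5)) / -3 = -3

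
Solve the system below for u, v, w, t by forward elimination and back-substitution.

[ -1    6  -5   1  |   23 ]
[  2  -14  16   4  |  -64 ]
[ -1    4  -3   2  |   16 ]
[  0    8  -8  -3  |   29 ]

Forward elimination on [A|b]:
R2 <- R2 - (-2)*R1:  [   0   -2    6    6  -18 ]
R3 <- R3 - (1)*R1:  [  0  -2   2   1  -7 ]
R3 <- R3 - (1)*R2:  [  0   0  -4  -5  11 ]
R4 <- R4 - (-4)*R2:  [   0    0   16   21  -43 ]
R4 <- R4 - (-4)*R3:  [ 0  0  0  1  1 ]
Row echelon form:
[ -1   6  -5   1  |   23 ]
[  0  -2   6   6  |  -18 ]
[  0   0  -4  -5  |   11 ]
[  0   0   0   1  |    1 ]
Back-substitution:
t = (1) / 1 = 1
w = (11 - (-5)*(1)) / -4 = -4
v = (-18 - (6)*(-4) - (6)*(1)) / -2 = 0
u = (23 - (6)*(0) - (-5)*(-4) - (1)*(1)) / -1 = -2

(-2, 0, -4, 1)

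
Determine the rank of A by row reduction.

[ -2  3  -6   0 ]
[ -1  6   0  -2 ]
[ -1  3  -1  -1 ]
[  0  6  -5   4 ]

Row reduction:
R2 <- R2 - (1/2)*R1:  [   0  9/2    3   -2 ]
R3 <- R3 - (1/2)*R1:  [   0  3/2    2   -1 ]
R3 <- R3 - (1/3)*R2:  [    0     0     1  -1/3 ]
R4 <- R4 - (4/3)*R2:  [    0     0    -9  20/3 ]
R4 <- R4 - (-9)*R3:  [    0     0     0  11/3 ]
Row echelon form:
[ -2    3  -6     0 ]
[  0  9/2   3    -2 ]
[  0    0   1  -1/3 ]
[  0    0   0  11/3 ]
Nonzero rows / pivot columns: 4

rank(A) = 4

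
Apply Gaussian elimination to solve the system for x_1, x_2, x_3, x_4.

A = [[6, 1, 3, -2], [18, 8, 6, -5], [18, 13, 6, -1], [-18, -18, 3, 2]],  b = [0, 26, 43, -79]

(-1, 5, -1, -2)

Forward elimination on [A|b]:
R2 <- R2 - (3)*R1:  [  0   5  -3   1  26 ]
R3 <- R3 - (3)*R1:  [  0  10  -3   5  43 ]
R4 <- R4 - (-3)*R1:  [   0  -15   12   -4  -79 ]
R3 <- R3 - (2)*R2:  [  0   0   3   3  -9 ]
R4 <- R4 - (-3)*R2:  [  0   0   3  -1  -1 ]
R4 <- R4 - (1)*R3:  [  0   0   0  -4   8 ]
Row echelon form:
[ 6  1   3  -2  |   0 ]
[ 0  5  -3   1  |  26 ]
[ 0  0   3   3  |  -9 ]
[ 0  0   0  -4  |   8 ]
Back-substitution:
x_4 = (8) / -4 = -2
x_3 = (-9 - (3)*(-2)) / 3 = -1
x_2 = (26 - (-3)*(-1) - (1)*(-2)) / 5 = 5
x_1 = (0 - (1)*(5) - (3)*(-1) - (-2)*(-2)) / 6 = -1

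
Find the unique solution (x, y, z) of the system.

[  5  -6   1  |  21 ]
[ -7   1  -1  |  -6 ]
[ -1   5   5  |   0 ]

Forward elimination on [A|b]:
R2 <- R2 - (-7/5)*R1:  [     0  -37/5    2/5  117/5 ]
R3 <- R3 - (-1/5)*R1:  [    0  19/5  26/5  21/5 ]
R3 <- R3 - (-19/37)*R2:  [      0       0  200/37  600/37 ]
Row echelon form:
[ 5     -6       1  |      21 ]
[ 0  -37/5     2/5  |   117/5 ]
[ 0      0  200/37  |  600/37 ]
Back-substitution:
z = (600/37) / (200/37) = 3
y = (117/5 - (2/5)*(3)) / (-37/5) = -3
x = (21 - (-6)*(-3) - (1)*(3)) / 5 = 0

(0, -3, 3)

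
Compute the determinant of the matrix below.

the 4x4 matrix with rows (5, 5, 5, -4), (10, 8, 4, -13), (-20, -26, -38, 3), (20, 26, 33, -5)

Forward elimination:
R2 <- R2 - (2)*R1:  [  0  -2  -6  -5 ]
R3 <- R3 - (-4)*R1:  [   0   -6  -18  -13 ]
R4 <- R4 - (4)*R1:  [  0   6  13  11 ]
R3 <- R3 - (3)*R2:  [ 0  0  0  2 ]
R4 <- R4 - (-3)*R2:  [  0   0  -5  -4 ]
R3 <-> R4   (pivot in column 3 was zero)
[ 5   5   5  -4 ]
[ 0  -2  -6  -5 ]
[ 0   0  -5  -4 ]
[ 0   0   0   2 ]
Upper-triangular form:
[ 5   5   5  -4 ]
[ 0  -2  -6  -5 ]
[ 0   0  -5  -4 ]
[ 0   0   0   2 ]
det(A) = (-1)^1 * (5) * (-2) * (-5) * (2) = -100  (1 row swap -> sign -1)

det(A) = -100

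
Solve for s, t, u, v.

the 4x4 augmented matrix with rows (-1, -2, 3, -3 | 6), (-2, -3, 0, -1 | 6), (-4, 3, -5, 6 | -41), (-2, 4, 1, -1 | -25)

Forward elimination on [A|b]:
R2 <- R2 - (2)*R1:  [  0   1  -6   5  -6 ]
R3 <- R3 - (4)*R1:  [   0   11  -17   18  -65 ]
R4 <- R4 - (2)*R1:  [   0    8   -5    5  -37 ]
R3 <- R3 - (11)*R2:  [   0    0   49  -37    1 ]
R4 <- R4 - (8)*R2:  [   0    0   43  -35   11 ]
R4 <- R4 - (43/49)*R3:  [       0        0        0  -124/49   496/49 ]
Row echelon form:
[ -1  -2   3       -3  |       6 ]
[  0   1  -6        5  |      -6 ]
[  0   0  49      -37  |       1 ]
[  0   0   0  -124/49  |  496/49 ]
Back-substitution:
v = (496/49) / (-124/49) = -4
u = (1 - (-37)*(-4)) / 49 = -3
t = (-6 - (-6)*(-3) - (5)*(-4)) / 1 = -4
s = (6 - (-2)*(-4) - (3)*(-3) - (-3)*(-4)) / -1 = 5

(5, -4, -3, -4)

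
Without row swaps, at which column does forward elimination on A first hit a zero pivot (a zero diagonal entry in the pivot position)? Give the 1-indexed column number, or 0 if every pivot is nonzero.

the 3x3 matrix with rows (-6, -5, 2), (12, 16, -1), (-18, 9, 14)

first zero-pivot column = 0

Naive forward elimination:
R2 <- R2 - (-2)*R1:  [ 0  6  3 ]
R3 <- R3 - (3)*R1:  [  0  24   8 ]
R3 <- R3 - (4)*R2:  [  0   0  -4 ]
All pivots nonzero; naive elimination completes without hitting a zero pivot.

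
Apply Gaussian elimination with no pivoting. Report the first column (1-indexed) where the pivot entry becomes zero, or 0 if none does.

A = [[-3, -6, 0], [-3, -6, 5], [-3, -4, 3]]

Naive forward elimination:
R2 <- R2 - (1)*R1:  [ 0  0  5 ]
R3 <- R3 - (1)*R1:  [ 0  2  3 ]
Matrix at this point:
[ -3  -6  0 ]
[  0   0  5 ]
[  0   2  3 ]
Pivot entry (2,2) is zero but row 3 has 2 in column 2 -> naive elimination stops; a row interchange (e.g. R2 <-> R3) would be required here.

first zero-pivot column = 2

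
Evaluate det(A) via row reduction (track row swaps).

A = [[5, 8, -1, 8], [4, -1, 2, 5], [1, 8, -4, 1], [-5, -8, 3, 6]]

det(A) = 580

Forward elimination:
R2 <- R2 - (4/5)*R1:  [     0  -37/5   14/5   -7/5 ]
R3 <- R3 - (1/5)*R1:  [     0   32/5  -19/5   -3/5 ]
R4 <- R4 - (-1)*R1:  [  0   0   2  14 ]
R3 <- R3 - (-32/37)*R2:  [      0       0  -51/37  -67/37 ]
R4 <- R4 - (-74/51)*R3:  [      0       0       0  580/51 ]
Upper-triangular form:
[ 5      8      -1       8 ]
[ 0  -37/5    14/5    -7/5 ]
[ 0      0  -51/37  -67/37 ]
[ 0      0       0  580/51 ]
det(A) = (-1)^0 * (5) * (-37/5) * (-51/37) * (580/51) = 580  (0 row swaps -> sign +1)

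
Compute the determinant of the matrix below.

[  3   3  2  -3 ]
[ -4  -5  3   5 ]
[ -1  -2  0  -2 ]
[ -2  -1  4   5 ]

Forward elimination:
R2 <- R2 - (-4/3)*R1:  [    0    -1  17/3     1 ]
R3 <- R3 - (-1/3)*R1:  [   0   -1  2/3   -3 ]
R4 <- R4 - (-2/3)*R1:  [    0     1  16/3     3 ]
R3 <- R3 - (1)*R2:  [  0   0  -5  -4 ]
R4 <- R4 - (-1)*R2:  [  0   0  11   4 ]
R4 <- R4 - (-11/5)*R3:  [     0      0      0  -24/5 ]
Upper-triangular form:
[ 3   3     2     -3 ]
[ 0  -1  17/3      1 ]
[ 0   0    -5     -4 ]
[ 0   0     0  -24/5 ]
det(A) = (-1)^0 * (3) * (-1) * (-5) * (-24/5) = -72  (0 row swaps -> sign +1)

det(A) = -72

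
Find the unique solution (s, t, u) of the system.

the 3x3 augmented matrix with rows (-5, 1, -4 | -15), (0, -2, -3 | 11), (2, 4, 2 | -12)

(3, -4, -1)

Forward elimination on [A|b]:
R3 <- R3 - (-2/5)*R1:  [    0  22/5   2/5   -18 ]
R3 <- R3 - (-11/5)*R2:  [     0      0  -31/5   31/5 ]
Row echelon form:
[ -5   1     -4  |   -15 ]
[  0  -2     -3  |    11 ]
[  0   0  -31/5  |  31/5 ]
Back-substitution:
u = (31/5) / (-31/5) = -1
t = (11 - (-3)*(-1)) / -2 = -4
s = (-15 - (1)*(-4) - (-4)*(-1)) / -5 = 3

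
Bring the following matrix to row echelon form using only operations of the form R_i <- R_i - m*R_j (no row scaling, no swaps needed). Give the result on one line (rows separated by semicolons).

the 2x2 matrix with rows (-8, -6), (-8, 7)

REF = [-8 -6; 0 13]

Forward elimination:
R2 <- R2 - (1)*R1:  [  0  13 ]
Row echelon form:
[ -8  -6 ]
[  0  13 ]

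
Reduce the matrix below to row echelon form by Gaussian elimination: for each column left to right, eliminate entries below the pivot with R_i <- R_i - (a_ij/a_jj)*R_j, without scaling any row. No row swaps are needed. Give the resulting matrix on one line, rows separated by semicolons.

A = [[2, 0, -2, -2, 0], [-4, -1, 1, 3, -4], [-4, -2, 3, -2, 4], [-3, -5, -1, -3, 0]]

REF = [2 0 -2 -2 0; 0 -1 -3 -1 -4; 0 0 5 -4 12; 0 0 0 39/5 -32/5]

Forward elimination:
R2 <- R2 - (-2)*R1:  [  0  -1  -3  -1  -4 ]
R3 <- R3 - (-2)*R1:  [  0  -2  -1  -6   4 ]
R4 <- R4 - (-3/2)*R1:  [  0  -5  -4  -6   0 ]
R3 <- R3 - (2)*R2:  [  0   0   5  -4  12 ]
R4 <- R4 - (5)*R2:  [  0   0  11  -1  20 ]
R4 <- R4 - (11/5)*R3:  [     0      0      0   39/5  -32/5 ]
Row echelon form:
[ 2   0  -2    -2      0 ]
[ 0  -1  -3    -1     -4 ]
[ 0   0   5    -4     12 ]
[ 0   0   0  39/5  -32/5 ]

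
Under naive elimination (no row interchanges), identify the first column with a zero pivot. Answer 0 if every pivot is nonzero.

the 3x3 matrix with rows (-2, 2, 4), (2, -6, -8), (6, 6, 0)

first zero-pivot column = 3

Naive forward elimination:
R2 <- R2 - (-1)*R1:  [  0  -4  -4 ]
R3 <- R3 - (-3)*R1:  [  0  12  12 ]
R3 <- R3 - (-3)*R2:  [ 0  0  0 ]
Matrix at this point:
[ -2   2   4 ]
[  0  -4  -4 ]
[  0   0   0 ]
Pivot entry (3,3) in the last row is zero and there are no rows below to swap with -> zero pivot in column 3 (A is singular).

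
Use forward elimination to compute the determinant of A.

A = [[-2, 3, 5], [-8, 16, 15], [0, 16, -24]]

det(A) = 32

Forward elimination:
R2 <- R2 - (4)*R1:  [  0   4  -5 ]
R3 <- R3 - (4)*R2:  [  0   0  -4 ]
Upper-triangular form:
[ -2  3   5 ]
[  0  4  -5 ]
[  0  0  -4 ]
det(A) = (-1)^0 * (-2) * (4) * (-4) = 32  (0 row swaps -> sign +1)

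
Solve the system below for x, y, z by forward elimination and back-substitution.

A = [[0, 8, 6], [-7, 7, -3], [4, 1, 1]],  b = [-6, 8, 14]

Forward elimination on [A|b]:
R1 <-> R2   (pivot in column 1 was zero)
[ -7  7  -3   8 ]
[  0  8   6  -6 ]
[  4  1   1  14 ]
R3 <- R3 - (-4/7)*R1:  [     0      5   -5/7  130/7 ]
R3 <- R3 - (5/8)*R2:  [       0        0  -125/28   625/28 ]
Row echelon form:
[ -7  7       -3  |       8 ]
[  0  8        6  |      -6 ]
[  0  0  -125/28  |  625/28 ]
Back-substitution:
z = (625/28) / (-125/28) = -5
y = (-6 - (6)*(-5)) / 8 = 3
x = (8 - (7)*(3) - (-3)*(-5)) / -7 = 4

(4, 3, -5)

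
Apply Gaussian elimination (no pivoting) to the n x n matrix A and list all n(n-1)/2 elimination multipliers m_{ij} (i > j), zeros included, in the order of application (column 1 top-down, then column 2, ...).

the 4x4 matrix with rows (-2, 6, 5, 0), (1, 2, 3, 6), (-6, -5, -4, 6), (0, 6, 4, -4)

Forward elimination:
R2 <- R2 - (-1/2)*R1:  [    0     5  11/2     6 ]
R3 <- R3 - (3)*R1:  [   0  -23  -19    6 ]
R4: entry in column 1 is already 0 -> m_{41} = 0 (no row operation needed)
R3 <- R3 - (-23/5)*R2:  [     0      0  63/10  168/5 ]
R4 <- R4 - (6/5)*R2:  [     0      0  -13/5  -56/5 ]
R4 <- R4 - (-26/63)*R3:  [   0    0    0  8/3 ]
Multipliers (in order of application): m_{21} = -1/2, m_{31} = 3, m_{41} = 0, m_{32} = -23/5, m_{42} = 6/5, m_{43} = -26/63

multipliers: -1/2, 3, 0, -23/5, 6/5, -26/63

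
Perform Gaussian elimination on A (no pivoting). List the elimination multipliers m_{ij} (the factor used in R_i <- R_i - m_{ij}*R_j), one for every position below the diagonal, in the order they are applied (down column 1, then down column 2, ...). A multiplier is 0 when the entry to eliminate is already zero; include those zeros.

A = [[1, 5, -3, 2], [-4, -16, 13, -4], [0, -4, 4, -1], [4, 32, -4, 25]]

multipliers: -4, 0, 4, -1, 3, 1

Forward elimination:
R2 <- R2 - (-4)*R1:  [ 0  4  1  4 ]
R3: entry in column 1 is already 0 -> m_{31} = 0 (no row operation needed)
R4 <- R4 - (4)*R1:  [  0  12   8  17 ]
R3 <- R3 - (-1)*R2:  [ 0  0  5  3 ]
R4 <- R4 - (3)*R2:  [ 0  0  5  5 ]
R4 <- R4 - (1)*R3:  [ 0  0  0  2 ]
Multipliers (in order of application): m_{21} = -4, m_{31} = 0, m_{41} = 4, m_{32} = -1, m_{42} = 3, m_{43} = 1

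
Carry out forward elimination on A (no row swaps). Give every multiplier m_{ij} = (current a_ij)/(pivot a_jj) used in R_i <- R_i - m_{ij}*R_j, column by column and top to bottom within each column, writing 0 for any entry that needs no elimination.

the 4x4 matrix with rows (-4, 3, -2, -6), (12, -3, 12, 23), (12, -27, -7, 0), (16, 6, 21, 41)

multipliers: -3, -3, -4, -3, 3, -1

Forward elimination:
R2 <- R2 - (-3)*R1:  [ 0  6  6  5 ]
R3 <- R3 - (-3)*R1:  [   0  -18  -13  -18 ]
R4 <- R4 - (-4)*R1:  [  0  18  13  17 ]
R3 <- R3 - (-3)*R2:  [  0   0   5  -3 ]
R4 <- R4 - (3)*R2:  [  0   0  -5   2 ]
R4 <- R4 - (-1)*R3:  [  0   0   0  -1 ]
Multipliers (in order of application): m_{21} = -3, m_{31} = -3, m_{41} = -4, m_{32} = -3, m_{42} = 3, m_{43} = -1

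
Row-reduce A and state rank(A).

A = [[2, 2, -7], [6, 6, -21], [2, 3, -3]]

Row reduction:
R2 <- R2 - (3)*R1:  [ 0  0  0 ]
R3 <- R3 - (1)*R1:  [ 0  1  4 ]
R2 <-> R3   (pivot in column 2 was zero)
[ 2  2  -7 ]
[ 0  1   4 ]
[ 0  0   0 ]
Row echelon form:
[ 2  2  -7 ]
[ 0  1   4 ]
[ 0  0   0 ]
Nonzero rows / pivot columns: 2

rank(A) = 2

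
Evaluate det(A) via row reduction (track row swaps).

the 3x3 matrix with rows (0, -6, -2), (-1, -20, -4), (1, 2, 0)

det(A) = -12

Forward elimination:
R1 <-> R2   (pivot in column 1 was zero)
[ -1  -20  -4 ]
[  0   -6  -2 ]
[  1    2   0 ]
R3 <- R3 - (-1)*R1:  [   0  -18   -4 ]
R3 <- R3 - (3)*R2:  [ 0  0  2 ]
Upper-triangular form:
[ -1  -20  -4 ]
[  0   -6  -2 ]
[  0    0   2 ]
det(A) = (-1)^1 * (-1) * (-6) * (2) = -12  (1 row swap -> sign -1)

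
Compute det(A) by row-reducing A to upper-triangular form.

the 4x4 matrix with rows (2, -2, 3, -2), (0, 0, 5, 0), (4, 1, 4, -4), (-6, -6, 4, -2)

det(A) = 400

Forward elimination:
R3 <- R3 - (2)*R1:  [  0   5  -2   0 ]
R4 <- R4 - (-3)*R1:  [   0  -12   13   -8 ]
R2 <-> R3   (pivot in column 2 was zero)
[ 2   -2   3  -2 ]
[ 0    5  -2   0 ]
[ 0    0   5   0 ]
[ 0  -12  13  -8 ]
R4 <- R4 - (-12/5)*R2:  [    0     0  41/5    -8 ]
R4 <- R4 - (41/25)*R3:  [  0   0   0  -8 ]
Upper-triangular form:
[ 2  -2   3  -2 ]
[ 0   5  -2   0 ]
[ 0   0   5   0 ]
[ 0   0   0  -8 ]
det(A) = (-1)^1 * (2) * (5) * (5) * (-8) = 400  (1 row swap -> sign -1)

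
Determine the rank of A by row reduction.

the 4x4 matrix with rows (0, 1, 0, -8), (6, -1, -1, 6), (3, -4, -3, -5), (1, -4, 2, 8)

rank(A) = 4

Row reduction:
R1 <-> R2   (pivot in column 1 was zero)
[ 6  -1  -1   6 ]
[ 0   1   0  -8 ]
[ 3  -4  -3  -5 ]
[ 1  -4   2   8 ]
R3 <- R3 - (1/2)*R1:  [    0  -7/2  -5/2    -8 ]
R4 <- R4 - (1/6)*R1:  [     0  -23/6   13/6      7 ]
R3 <- R3 - (-7/2)*R2:  [    0     0  -5/2   -36 ]
R4 <- R4 - (-23/6)*R2:  [     0      0   13/6  -71/3 ]
R4 <- R4 - (-13/15)*R3:  [       0        0        0  -823/15 ]
Row echelon form:
[ 6  -1    -1        6 ]
[ 0   1     0       -8 ]
[ 0   0  -5/2      -36 ]
[ 0   0     0  -823/15 ]
Nonzero rows / pivot columns: 4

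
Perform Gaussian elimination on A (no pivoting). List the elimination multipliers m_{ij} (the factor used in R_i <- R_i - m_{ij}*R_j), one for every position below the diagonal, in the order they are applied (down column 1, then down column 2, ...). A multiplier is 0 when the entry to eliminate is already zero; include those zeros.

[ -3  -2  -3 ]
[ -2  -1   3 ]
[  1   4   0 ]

Forward elimination:
R2 <- R2 - (2/3)*R1:  [   0  1/3    5 ]
R3 <- R3 - (-1/3)*R1:  [    0  10/3    -1 ]
R3 <- R3 - (10)*R2:  [   0    0  -51 ]
Multipliers (in order of application): m_{21} = 2/3, m_{31} = -1/3, m_{32} = 10

multipliers: 2/3, -1/3, 10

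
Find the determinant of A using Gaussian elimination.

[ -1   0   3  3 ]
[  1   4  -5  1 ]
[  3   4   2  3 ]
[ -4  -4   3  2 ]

det(A) = -40

Forward elimination:
R2 <- R2 - (-1)*R1:  [  0   4  -2   4 ]
R3 <- R3 - (-3)*R1:  [  0   4  11  12 ]
R4 <- R4 - (4)*R1:  [   0   -4   -9  -10 ]
R3 <- R3 - (1)*R2:  [  0   0  13   8 ]
R4 <- R4 - (-1)*R2:  [   0    0  -11   -6 ]
R4 <- R4 - (-11/13)*R3:  [     0      0      0  10/13 ]
Upper-triangular form:
[ -1  0   3      3 ]
[  0  4  -2      4 ]
[  0  0  13      8 ]
[  0  0   0  10/13 ]
det(A) = (-1)^0 * (-1) * (4) * (13) * (10/13) = -40  (0 row swaps -> sign +1)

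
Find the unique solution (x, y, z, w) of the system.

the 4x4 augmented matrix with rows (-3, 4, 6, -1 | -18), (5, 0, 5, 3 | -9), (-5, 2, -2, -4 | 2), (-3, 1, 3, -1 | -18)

(2, 5, -5, 2)

Forward elimination on [A|b]:
R2 <- R2 - (-5/3)*R1:  [    0  20/3    15   4/3   -39 ]
R3 <- R3 - (5/3)*R1:  [     0  -14/3    -12   -7/3     32 ]
R4 <- R4 - (1)*R1:  [  0  -3  -3   0   0 ]
R3 <- R3 - (-7/10)*R2:  [     0      0   -3/2   -7/5  47/10 ]
R4 <- R4 - (-9/20)*R2:  [       0        0     15/4      3/5  -351/20 ]
R4 <- R4 - (-5/2)*R3:  [      0       0       0  -29/10   -29/5 ]
Row echelon form:
[ -3     4     6      -1  |    -18 ]
[  0  20/3    15     4/3  |    -39 ]
[  0     0  -3/2    -7/5  |  47/10 ]
[  0     0     0  -29/10  |  -29/5 ]
Back-substitution:
w = (-29/5) / (-29/10) = 2
z = (47/10 - (-7/5)*(2)) / (-3/2) = -5
y = (-39 - (15)*(-5) - (4/3)*(2)) / (20/3) = 5
x = (-18 - (4)*(5) - (6)*(-5) - (-1)*(2)) / -3 = 2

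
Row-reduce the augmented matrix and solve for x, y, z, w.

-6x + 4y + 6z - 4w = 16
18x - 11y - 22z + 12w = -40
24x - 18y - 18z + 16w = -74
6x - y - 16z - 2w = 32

Forward elimination on [A|b]:
R2 <- R2 - (-3)*R1:  [  0   1  -4   0   8 ]
R3 <- R3 - (-4)*R1:  [   0   -2    6    0  -10 ]
R4 <- R4 - (-1)*R1:  [   0    3  -10   -6   48 ]
R3 <- R3 - (-2)*R2:  [  0   0  -2   0   6 ]
R4 <- R4 - (3)*R2:  [  0   0   2  -6  24 ]
R4 <- R4 - (-1)*R3:  [  0   0   0  -6  30 ]
Row echelon form:
[ -6  4   6  -4  |  16 ]
[  0  1  -4   0  |   8 ]
[  0  0  -2   0  |   6 ]
[  0  0   0  -6  |  30 ]
Back-substitution:
w = (30) / -6 = -5
z = (6) / -2 = -3
y = (8 - (-4)*(-3)) / 1 = -4
x = (16 - (4)*(-4) - (6)*(-3) - (-4)*(-5)) / -6 = -5

(-5, -4, -3, -5)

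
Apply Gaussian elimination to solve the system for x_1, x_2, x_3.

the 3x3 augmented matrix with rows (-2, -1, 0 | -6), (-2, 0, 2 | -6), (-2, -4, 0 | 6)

Forward elimination on [A|b]:
R2 <- R2 - (1)*R1:  [ 0  1  2  0 ]
R3 <- R3 - (1)*R1:  [  0  -3   0  12 ]
R3 <- R3 - (-3)*R2:  [  0   0   6  12 ]
Row echelon form:
[ -2  -1  0  |  -6 ]
[  0   1  2  |   0 ]
[  0   0  6  |  12 ]
Back-substitution:
x_3 = (12) / 6 = 2
x_2 = (0 - (2)*(2)) / 1 = -4
x_1 = (-6 - (-1)*(-4)) / -2 = 5

(5, -4, 2)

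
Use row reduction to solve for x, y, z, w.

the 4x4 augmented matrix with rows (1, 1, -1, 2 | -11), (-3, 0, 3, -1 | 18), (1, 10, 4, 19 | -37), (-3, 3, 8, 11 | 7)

Forward elimination on [A|b]:
R2 <- R2 - (-3)*R1:  [   0    3    0    5  -15 ]
R3 <- R3 - (1)*R1:  [   0    9    5   17  -26 ]
R4 <- R4 - (-3)*R1:  [   0    6    5   17  -26 ]
R3 <- R3 - (3)*R2:  [  0   0   5   2  19 ]
R4 <- R4 - (2)*R2:  [ 0  0  5  7  4 ]
R4 <- R4 - (1)*R3:  [   0    0    0    5  -15 ]
Row echelon form:
[ 1  1  -1  2  |  -11 ]
[ 0  3   0  5  |  -15 ]
[ 0  0   5  2  |   19 ]
[ 0  0   0  5  |  -15 ]
Back-substitution:
w = (-15) / 5 = -3
z = (19 - (2)*(-3)) / 5 = 5
y = (-15 - (5)*(-3)) / 3 = 0
x = (-11 - (1)*(0) - (-1)*(5) - (2)*(-3)) / 1 = 0

(0, 0, 5, -3)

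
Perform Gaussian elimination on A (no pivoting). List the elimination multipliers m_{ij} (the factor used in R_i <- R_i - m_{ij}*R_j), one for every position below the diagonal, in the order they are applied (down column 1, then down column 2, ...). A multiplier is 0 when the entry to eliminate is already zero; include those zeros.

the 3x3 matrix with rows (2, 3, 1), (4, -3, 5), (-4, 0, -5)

Forward elimination:
R2 <- R2 - (2)*R1:  [  0  -9   3 ]
R3 <- R3 - (-2)*R1:  [  0   6  -3 ]
R3 <- R3 - (-2/3)*R2:  [  0   0  -1 ]
Multipliers (in order of application): m_{21} = 2, m_{31} = -2, m_{32} = -2/3

multipliers: 2, -2, -2/3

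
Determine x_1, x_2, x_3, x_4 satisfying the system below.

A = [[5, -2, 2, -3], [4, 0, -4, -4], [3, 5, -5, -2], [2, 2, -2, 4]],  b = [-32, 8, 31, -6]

(-5, 4, -4, -3)

Forward elimination on [A|b]:
R2 <- R2 - (4/5)*R1:  [     0    8/5  -28/5   -8/5  168/5 ]
R3 <- R3 - (3/5)*R1:  [     0   31/5  -31/5   -1/5  251/5 ]
R4 <- R4 - (2/5)*R1:  [     0   14/5  -14/5   26/5   34/5 ]
R3 <- R3 - (31/8)*R2:  [    0     0  31/2     6   -80 ]
R4 <- R4 - (7/4)*R2:  [   0    0    7    8  -52 ]
R4 <- R4 - (14/31)*R3:  [       0        0        0   164/31  -492/31 ]
Row echelon form:
[ 5   -2      2      -3  |      -32 ]
[ 0  8/5  -28/5    -8/5  |    168/5 ]
[ 0    0   31/2       6  |      -80 ]
[ 0    0      0  164/31  |  -492/31 ]
Back-substitution:
x_4 = (-492/31) / (164/31) = -3
x_3 = (-80 - (6)*(-3)) / (31/2) = -4
x_2 = (168/5 - (-28/5)*(-4) - (-8/5)*(-3)) / (8/5) = 4
x_1 = (-32 - (-2)*(4) - (2)*(-4) - (-3)*(-3)) / 5 = -5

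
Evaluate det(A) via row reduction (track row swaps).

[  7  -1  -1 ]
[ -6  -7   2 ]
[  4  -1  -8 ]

Forward elimination:
R2 <- R2 - (-6/7)*R1:  [     0  -55/7    8/7 ]
R3 <- R3 - (4/7)*R1:  [     0   -3/7  -52/7 ]
R3 <- R3 - (3/55)*R2:  [       0        0  -412/55 ]
Upper-triangular form:
[ 7     -1       -1 ]
[ 0  -55/7      8/7 ]
[ 0      0  -412/55 ]
det(A) = (-1)^0 * (7) * (-55/7) * (-412/55) = 412  (0 row swaps -> sign +1)

det(A) = 412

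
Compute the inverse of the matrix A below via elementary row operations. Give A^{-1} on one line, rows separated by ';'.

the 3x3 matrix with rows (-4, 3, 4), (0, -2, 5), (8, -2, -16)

Gauss-Jordan on [A | I]:
R1 <- (1/-4)*R1:  [    1  -3/4    -1  |  -1/4     0     0 ]
R3 <- R3 - (8)*R1:  [  0   4  -8  |   2   0   1 ]
R2 <- (1/-2)*R2:  [    0     1  -5/2  |     0  -1/2     0 ]
R1 <- R1 - (-3/4)*R2:  [     1      0  -23/8  |   -1/4   -3/8      0 ]
R3 <- R3 - (4)*R2:  [ 0  0  2  |  2  2  1 ]
R3 <- (1/2)*R3:  [   0    0    1  |    1    1  1/2 ]
R1 <- R1 - (-23/8)*R3:  [     1      0      0  |   21/8    5/2  23/16 ]
R2 <- R2 - (-5/2)*R3:  [   0    1    0  |  5/2    2  5/4 ]
Right block of [I | A^{-1}] is the inverse:
[ 21/8  5/2  23/16 ]
[  5/2    2    5/4 ]
[    1    1    1/2 ]

inverse = [21/8 5/2 23/16; 5/2 2 5/4; 1 1 1/2]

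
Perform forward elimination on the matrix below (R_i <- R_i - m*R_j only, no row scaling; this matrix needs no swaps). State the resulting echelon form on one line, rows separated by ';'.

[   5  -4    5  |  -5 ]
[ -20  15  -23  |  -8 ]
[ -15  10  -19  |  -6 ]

Forward elimination:
R2 <- R2 - (-4)*R1:  [   0   -1   -3  -28 ]
R3 <- R3 - (-3)*R1:  [   0   -2   -4  -21 ]
R3 <- R3 - (2)*R2:  [  0   0   2  35 ]
Row echelon form:
[ 5  -4   5  |   -5 ]
[ 0  -1  -3  |  -28 ]
[ 0   0   2  |   35 ]

REF = [5 -4 5 -5; 0 -1 -3 -28; 0 0 2 35]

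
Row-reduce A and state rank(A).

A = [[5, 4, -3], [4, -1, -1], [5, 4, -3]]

Row reduction:
R2 <- R2 - (4/5)*R1:  [     0  -21/5    7/5 ]
R3 <- R3 - (1)*R1:  [ 0  0  0 ]
Row echelon form:
[ 5      4   -3 ]
[ 0  -21/5  7/5 ]
[ 0      0    0 ]
Nonzero rows / pivot columns: 2

rank(A) = 2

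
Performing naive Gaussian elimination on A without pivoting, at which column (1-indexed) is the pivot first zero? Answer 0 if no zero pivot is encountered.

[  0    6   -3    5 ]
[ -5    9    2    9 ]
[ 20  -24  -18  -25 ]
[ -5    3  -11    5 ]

Naive forward elimination:
Pivot entry (1,1) is zero but row 2 has -5 in column 1 -> naive elimination stops; a row interchange (e.g. R1 <-> R2) would be required here.

first zero-pivot column = 1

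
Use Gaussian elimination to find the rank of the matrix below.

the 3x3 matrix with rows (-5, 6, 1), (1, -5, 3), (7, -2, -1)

Row reduction:
R2 <- R2 - (-1/5)*R1:  [     0  -19/5   16/5 ]
R3 <- R3 - (-7/5)*R1:  [    0  32/5   2/5 ]
R3 <- R3 - (-32/19)*R2:  [      0       0  110/19 ]
Row echelon form:
[ -5      6       1 ]
[  0  -19/5    16/5 ]
[  0      0  110/19 ]
Nonzero rows / pivot columns: 3

rank(A) = 3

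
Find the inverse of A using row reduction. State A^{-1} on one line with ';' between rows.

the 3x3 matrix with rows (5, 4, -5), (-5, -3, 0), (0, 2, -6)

Gauss-Jordan on [A | I]:
R1 <- (1/5)*R1:  [   1  4/5   -1  |  1/5    0    0 ]
R2 <- R2 - (-5)*R1:  [  0   1  -5  |   1   1   0 ]
R1 <- R1 - (4/5)*R2:  [    1     0     3  |  -3/5  -4/5     0 ]
R3 <- R3 - (2)*R2:  [  0   0   4  |  -2  -2   1 ]
R3 <- (1/4)*R3:  [    0     0     1  |  -1/2  -1/2   1/4 ]
R1 <- R1 - (3)*R3:  [    1     0     0  |  9/10  7/10  -3/4 ]
R2 <- R2 - (-5)*R3:  [    0     1     0  |  -3/2  -3/2   5/4 ]
Right block of [I | A^{-1}] is the inverse:
[ 9/10  7/10  -3/4 ]
[ -3/2  -3/2   5/4 ]
[ -1/2  -1/2   1/4 ]

inverse = [9/10 7/10 -3/4; -3/2 -3/2 5/4; -1/2 -1/2 1/4]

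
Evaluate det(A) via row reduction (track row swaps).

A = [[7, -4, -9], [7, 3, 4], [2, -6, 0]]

det(A) = 568

Forward elimination:
R2 <- R2 - (1)*R1:  [  0   7  13 ]
R3 <- R3 - (2/7)*R1:  [     0  -34/7   18/7 ]
R3 <- R3 - (-34/49)*R2:  [      0       0  568/49 ]
Upper-triangular form:
[ 7  -4      -9 ]
[ 0   7      13 ]
[ 0   0  568/49 ]
det(A) = (-1)^0 * (7) * (7) * (568/49) = 568  (0 row swaps -> sign +1)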